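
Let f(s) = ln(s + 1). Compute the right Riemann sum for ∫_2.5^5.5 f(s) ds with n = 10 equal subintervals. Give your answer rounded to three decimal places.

Δs = (5.5 − 2.5)/10 = 0.3.
Right endpoints: 2.8, 3.1, 3.4, 3.7, 4, 4.3, 4.6, 4.9, 5.2, 5.5.
f(2.8) ≈ 1.335, f(3.1) ≈ 1.411, f(3.4) ≈ 1.482, f(3.7) ≈ 1.548, f(4) ≈ 1.609, f(4.3) ≈ 1.668, f(4.6) ≈ 1.723, f(4.9) ≈ 1.775, f(5.2) ≈ 1.825, f(5.5) ≈ 1.872.
Sum = Δs · [f(2.8) + f(3.1) + f(3.4) + ...].
Sum ≈ 4.874.

4.874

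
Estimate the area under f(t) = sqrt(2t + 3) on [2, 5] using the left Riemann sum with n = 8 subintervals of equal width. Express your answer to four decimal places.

Δt = (5 − 2)/8 = 0.375.
Left endpoints: 2, 2.375, 2.75, 3.125, 3.5, 3.875, 4.25, 4.625.
f(2) ≈ 2.6458, f(2.375) ≈ 2.7839, f(2.75) ≈ 2.9155, f(3.125) ≈ 3.0414, f(3.5) ≈ 3.1623, f(3.875) ≈ 3.2787, f(4.25) ≈ 3.3912, f(4.625) ≈ 3.5000.
Sum = Δt · [f(2) + f(2.375) + f(2.75) + ...].
Sum ≈ 9.2695.

9.2695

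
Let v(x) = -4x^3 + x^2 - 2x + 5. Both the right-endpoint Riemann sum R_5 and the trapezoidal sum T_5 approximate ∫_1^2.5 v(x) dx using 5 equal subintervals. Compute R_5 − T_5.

R_5 = -39.825.
T_5 = -31.3875.
R_5 − T_5 = -8.4375.

-8.4375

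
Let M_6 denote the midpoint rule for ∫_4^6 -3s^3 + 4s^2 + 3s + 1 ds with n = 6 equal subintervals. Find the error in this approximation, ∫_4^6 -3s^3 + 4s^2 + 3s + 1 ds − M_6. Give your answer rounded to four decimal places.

Exact integral: ∫_4^6 f(s) ds ≈ -545.333333.
M_6 ≈ -544.574074.
Error ≈ -545.333333 − (-544.574074) ≈ -0.7593.

-0.7593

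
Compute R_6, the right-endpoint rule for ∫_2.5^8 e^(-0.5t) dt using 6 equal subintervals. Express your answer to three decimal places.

Δt = (8 − 2.5)/6 = 11/12.
Right endpoints: 41/12, 13/3, 5.25, 37/6, 85/12, 8.
f(41/12) ≈ 0.181, f(13/3) ≈ 0.115, f(5.25) ≈ 0.072, f(37/6) ≈ 0.046, f(85/12) ≈ 0.029, f(8) ≈ 0.018.
Sum = Δt · [f(41/12) + f(13/3) + f(5.25) + ...].
Sum ≈ 0.423.

0.423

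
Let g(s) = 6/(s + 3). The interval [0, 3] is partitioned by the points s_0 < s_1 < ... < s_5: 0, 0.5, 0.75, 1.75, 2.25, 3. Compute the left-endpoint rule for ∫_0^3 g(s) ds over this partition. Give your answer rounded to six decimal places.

4.517293

Subinterval widths: 0.5, 0.25, 1, 0.5, 0.75.
Left endpoints: 0, 0.5, 0.75, 1.75, 2.25.
g(0) = 2, g(0.5) = 12/7, g(0.75) = 1.6, g(1.75) = 24/19, g(2.25) = 8/7.
Sum = Σ Δs_i · g(s_i).
Sum ≈ 4.517293.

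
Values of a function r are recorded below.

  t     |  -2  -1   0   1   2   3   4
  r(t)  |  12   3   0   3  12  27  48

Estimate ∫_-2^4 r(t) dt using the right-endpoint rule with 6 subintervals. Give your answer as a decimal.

Δt = 1.
Sum = 1·[3 + 0 + 3 + 12 + 27 + 48] = 93.

93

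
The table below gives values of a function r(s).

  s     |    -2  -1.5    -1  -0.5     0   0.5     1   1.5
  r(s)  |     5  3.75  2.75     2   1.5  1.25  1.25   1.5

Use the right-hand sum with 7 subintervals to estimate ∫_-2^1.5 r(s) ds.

7

Δs = 0.5.
Sum = 0.5·[3.75 + 2.75 + 2 + 1.5 + 1.25 + 1.25 + 1.5] = 7.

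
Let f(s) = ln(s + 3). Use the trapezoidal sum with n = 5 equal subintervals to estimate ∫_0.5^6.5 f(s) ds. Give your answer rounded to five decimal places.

10.98107

Δs = (6.5 − 0.5)/5 = 1.2.
f(0.5) ≈ 1.25276, f(1.7) ≈ 1.54756, f(2.9) ≈ 1.77495, f(4.1) ≈ 1.96009, f(5.3) ≈ 2.11626, f(6.5) ≈ 2.25129.
T_5 = (Δs/2)·[f(s_0) + 2f(s_1) + ... + 2f(s_{4}) + f(s_5)].
Sum ≈ 10.98107.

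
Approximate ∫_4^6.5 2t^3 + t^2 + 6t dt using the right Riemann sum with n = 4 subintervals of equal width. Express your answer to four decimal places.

Δt = (6.5 − 4)/4 = 0.625.
Right endpoints: 4.625, 5.25, 5.875, 6.5.
f(4.625) = 247.00390625, f(5.25) = 348.46875, f(5.875) = 475.32421875, f(6.5) = 630.5.
Sum = Δt · [f(4.625) + f(5.25) + f(5.875) + f(6.5)].
Sum ≈ 1063.3105.

1063.3105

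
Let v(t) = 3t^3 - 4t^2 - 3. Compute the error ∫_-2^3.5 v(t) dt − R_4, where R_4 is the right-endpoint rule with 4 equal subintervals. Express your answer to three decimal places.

Exact integral: ∫_-2^3.5 v(t) dt ≈ 16.21354.
R_4 ≈ 103.22168.
Error ≈ 16.21354 − 103.22168 ≈ -87.008.

-87.008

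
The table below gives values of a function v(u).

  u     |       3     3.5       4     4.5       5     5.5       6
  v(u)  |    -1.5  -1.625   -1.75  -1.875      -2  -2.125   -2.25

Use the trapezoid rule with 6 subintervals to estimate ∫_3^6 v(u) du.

Δu = 0.5.
T_6 = (0.5/2)·[(-1.5) + 2·(-1.625) + 2·(-1.75) + 2·(-1.875) + 2·(-2) + 2·(-2.125) + (-2.25)] = -5.625.

-5.625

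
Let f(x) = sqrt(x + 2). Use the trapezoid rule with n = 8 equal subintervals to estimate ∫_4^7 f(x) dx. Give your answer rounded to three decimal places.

8.202

Δx = (7 − 4)/8 = 0.375.
f(4) ≈ 2.449, f(4.375) ≈ 2.525, f(4.75) ≈ 2.598, f(5.125) ≈ 2.669, f(5.5) ≈ 2.739, f(5.875) ≈ 2.806, f(6.25) ≈ 2.872, f(6.625) ≈ 2.937, f(7) ≈ 3.000.
T_8 = (Δx/2)·[f(x_0) + 2f(x_1) + ... + 2f(x_{7}) + f(x_8)].
Sum ≈ 8.202.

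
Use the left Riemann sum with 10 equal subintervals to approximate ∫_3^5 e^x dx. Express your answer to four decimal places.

Δx = (5 − 3)/10 = 0.2.
Left endpoints: 3, 3.2, 3.4, 3.6, 3.8, 4, 4.2, 4.4, 4.6, 4.8.
f(3) ≈ 20.0855, f(3.2) ≈ 24.5325, f(3.4) ≈ 29.9641, f(3.6) ≈ 36.5982, f(3.8) ≈ 44.7012, f(4) ≈ 54.5982, f(4.2) ≈ 66.6863, f(4.4) ≈ 81.4509, f(4.6) ≈ 99.4843, f(4.8) ≈ 121.5104.
Sum = Δx · [f(3) + f(3.2) + f(3.4) + ...].
Sum ≈ 115.9223.

115.9223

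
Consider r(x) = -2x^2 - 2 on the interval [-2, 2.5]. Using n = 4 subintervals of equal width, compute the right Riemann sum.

-29.1796875

Δx = (2.5 − (-2))/4 = 1.125.
Right endpoints: -0.875, 0.25, 1.375, 2.5.
r(-0.875) = -3.53125, r(0.25) = -2.125, r(1.375) = -5.78125, r(2.5) = -14.5.
Sum = Δx · [r(-0.875) + r(0.25) + r(1.375) + r(2.5)].
Sum = -29.1796875.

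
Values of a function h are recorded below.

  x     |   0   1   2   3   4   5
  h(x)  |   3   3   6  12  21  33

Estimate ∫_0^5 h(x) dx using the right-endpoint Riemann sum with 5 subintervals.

75

Δx = 1.
Sum = 1·[3 + 6 + 12 + 21 + 33] = 75.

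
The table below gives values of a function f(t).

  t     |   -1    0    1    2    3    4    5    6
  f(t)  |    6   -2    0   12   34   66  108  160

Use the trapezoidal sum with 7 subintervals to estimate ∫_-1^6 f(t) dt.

301

Δt = 1.
T_7 = (1/2)·[6 + 2·(-2) + 2·0 + 2·12 + 2·34 + 2·66 + 2·108 + 160] = 301.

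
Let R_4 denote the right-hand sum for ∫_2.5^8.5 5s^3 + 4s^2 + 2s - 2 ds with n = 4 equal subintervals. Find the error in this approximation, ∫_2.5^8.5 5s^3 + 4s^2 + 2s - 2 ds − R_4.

-2646

Exact integral: ∫_2.5^8.5 f(s) ds = 7328.25.
R_4 = 9974.25.
Error = 7328.25 − 9974.25 = -2646.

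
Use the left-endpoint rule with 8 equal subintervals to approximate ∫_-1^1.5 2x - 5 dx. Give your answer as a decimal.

Δx = (1.5 − (-1))/8 = 0.3125.
Left endpoints: -1, -0.6875, -0.375, -0.0625, 0.25, 0.5625, 0.875, 1.1875.
f(-1) = -7, f(-0.6875) = -6.375, f(-0.375) = -5.75, f(-0.0625) = -5.125, f(0.25) = -4.5, f(0.5625) = -3.875, f(0.875) = -3.25, f(1.1875) = -2.625.
Sum = Δx · [f(-1) + f(-0.6875) + f(-0.375) + ...].
Sum = -12.03125.

-12.03125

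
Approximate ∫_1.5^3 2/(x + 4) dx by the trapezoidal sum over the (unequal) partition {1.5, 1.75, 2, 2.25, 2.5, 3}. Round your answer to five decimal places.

Subinterval widths: 0.25, 0.25, 0.25, 0.25, 0.5.
f(1.5) = 4/11, f(1.75) = 8/23, f(2) = 1/3, f(2.25) = 0.32, f(2.5) = 4/13, f(3) = 2/7.
On each subinterval the trapezoid contributes (Δx_i/2)·[f(x_{i-1}) + f(x_i)].
Sum ≈ 0.48256.

0.48256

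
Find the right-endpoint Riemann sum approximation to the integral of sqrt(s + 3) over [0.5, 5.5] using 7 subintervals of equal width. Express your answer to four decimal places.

Δs = (5.5 − 0.5)/7 = 5/7.
Right endpoints: 17/14, 27/14, 37/14, 47/14, 57/14, 67/14, 5.5.
f(17/14) ≈ 2.0529, f(27/14) ≈ 2.2200, f(37/14) ≈ 2.3755, f(47/14) ≈ 2.5213, f(57/14) ≈ 2.6592, f(67/14) ≈ 2.7903, f(5.5) ≈ 2.9155.
Sum = Δs · [f(17/14) + f(27/14) + f(37/14) + ...].
Sum ≈ 12.5248.

12.5248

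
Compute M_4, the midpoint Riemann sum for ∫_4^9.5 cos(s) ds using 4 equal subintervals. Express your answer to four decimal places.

0.7385

Δs = (9.5 − 4)/4 = 1.375.
Midpoints: 4.6875, 6.0625, 7.4375, 8.8125.
f(4.6875) ≈ -0.0249, f(6.0625) ≈ 0.9757, f(7.4375) ≈ 0.4045, f(8.8125) ≈ -0.8183.
Sum = Δs · [f(4.6875) + f(6.0625) + f(7.4375) + f(8.8125)].
Sum ≈ 0.7385.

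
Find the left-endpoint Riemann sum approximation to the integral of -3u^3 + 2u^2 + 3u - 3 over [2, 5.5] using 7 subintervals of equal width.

Δu = (5.5 − 2)/7 = 0.5.
Left endpoints: 2, 2.5, 3, 3.5, 4, 4.5, 5.
f(2) = -13, f(2.5) = -29.875, f(3) = -57, f(3.5) = -96.625, f(4) = -151, f(4.5) = -222.375, f(5) = -313.
Sum = Δu · [f(2) + f(2.5) + f(3) + ...].
Sum = -441.4375.

-441.4375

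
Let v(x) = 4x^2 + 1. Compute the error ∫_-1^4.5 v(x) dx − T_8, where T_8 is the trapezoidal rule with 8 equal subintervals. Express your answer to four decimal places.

-1.7331

Exact integral: ∫_-1^4.5 v(x) dx ≈ 128.333333.
T_8 = 130.06640625.
Error ≈ 128.333333 − 130.06640625 ≈ -1.7331.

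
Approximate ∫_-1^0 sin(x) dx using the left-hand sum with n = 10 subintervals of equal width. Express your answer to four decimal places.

-0.5014

Δx = (0 − (-1))/10 = 0.1.
Left endpoints: -1, -0.9, -0.8, -0.7, -0.6, -0.5, -0.4, -0.3, -0.2, -0.1.
f(-1) ≈ -0.8415, f(-0.9) ≈ -0.7833, f(-0.8) ≈ -0.7174, f(-0.7) ≈ -0.6442, f(-0.6) ≈ -0.5646, f(-0.5) ≈ -0.4794, f(-0.4) ≈ -0.3894, f(-0.3) ≈ -0.2955, f(-0.2) ≈ -0.1987, f(-0.1) ≈ -0.0998.
Sum = Δx · [f(-1) + f(-0.9) + f(-0.8) + ...].
Sum ≈ -0.5014.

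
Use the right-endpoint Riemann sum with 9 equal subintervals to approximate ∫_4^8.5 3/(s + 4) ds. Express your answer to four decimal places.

Δs = (8.5 − 4)/9 = 0.5.
Right endpoints: 4.5, 5, 5.5, 6, 6.5, 7, 7.5, 8, 8.5.
f(4.5) = 6/17, f(5) = 1/3, f(5.5) = 6/19, f(6) = 0.3, f(6.5) = 2/7, f(7) = 3/11, f(7.5) = 6/23, f(8) = 0.25, f(8.5) = 0.24.
Sum = Δs · [f(4.5) + f(5) + f(5.5) + ...].
Sum ≈ 1.3057.

1.3057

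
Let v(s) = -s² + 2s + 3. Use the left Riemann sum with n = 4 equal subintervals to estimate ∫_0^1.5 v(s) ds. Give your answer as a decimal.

5.44921875

Δs = (1.5 − 0)/4 = 0.375.
Left endpoints: 0, 0.375, 0.75, 1.125.
v(0) = 3, v(0.375) = 3.609375, v(0.75) = 3.9375, v(1.125) = 3.984375.
Sum = Δs · [v(0) + v(0.375) + v(0.75) + v(1.125)].
Sum = 5.44921875.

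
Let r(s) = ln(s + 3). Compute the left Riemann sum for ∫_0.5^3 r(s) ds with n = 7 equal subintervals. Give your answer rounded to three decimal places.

Δs = (3 − 0.5)/7 = 5/14.
Left endpoints: 0.5, 6/7, 17/14, 11/7, 27/14, 16/7, 37/14.
r(0.5) ≈ 1.253, r(6/7) ≈ 1.350, r(17/14) ≈ 1.438, r(11/7) ≈ 1.520, r(27/14) ≈ 1.595, r(16/7) ≈ 1.665, r(37/14) ≈ 1.730.
Sum = Δs · [r(0.5) + r(6/7) + r(17/14) + ...].
Sum ≈ 3.768.

3.768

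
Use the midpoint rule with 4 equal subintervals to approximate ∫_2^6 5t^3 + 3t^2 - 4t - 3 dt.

1711

Δt = (6 − 2)/4 = 1.
Midpoints: 2.5, 3.5, 4.5, 5.5.
f(2.5) = 83.875, f(3.5) = 234.125, f(4.5) = 495.375, f(5.5) = 897.625.
Sum = Δt · [f(2.5) + f(3.5) + f(4.5) + f(5.5)].
Sum = 1711.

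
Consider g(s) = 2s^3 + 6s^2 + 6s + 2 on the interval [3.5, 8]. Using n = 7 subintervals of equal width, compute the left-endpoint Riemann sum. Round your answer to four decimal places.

2677.9592

Δs = (8 − 3.5)/7 = 9/14.
Left endpoints: 3.5, 29/7, 67/14, 38/7, 85/14, 47/7, 103/14.
g(3.5) = 182.25, g(29/7) = 93312/343, g(67/14) = 531441/1372, g(38/7) = 182250/343, g(85/14) = 970299/1372, g(47/7) = 314928/343, g(103/14) = 1601613/1372.
Sum = Δs · [g(3.5) + g(29/7) + g(67/14) + ...].
Sum ≈ 2677.9592.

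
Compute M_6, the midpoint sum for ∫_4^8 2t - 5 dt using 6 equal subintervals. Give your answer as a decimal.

Δt = (8 − 4)/6 = 2/3.
Midpoints: 13/3, 5, 17/3, 19/3, 7, 23/3.
f(13/3) = 11/3, f(5) = 5, f(17/3) = 19/3, f(19/3) = 23/3, f(7) = 9, f(23/3) = 31/3.
Sum = Δt · [f(13/3) + f(5) + f(17/3) + ...].
Sum = 28.

28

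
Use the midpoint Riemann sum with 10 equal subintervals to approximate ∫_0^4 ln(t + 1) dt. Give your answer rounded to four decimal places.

Δt = (4 − 0)/10 = 0.4.
Midpoints: 0.2, 0.6, 1, 1.4, 1.8, 2.2, 2.6, 3, 3.4, 3.8.
f(0.2) ≈ 0.1823, f(0.6) ≈ 0.4700, f(1) ≈ 0.6931, f(1.4) ≈ 0.8755, f(1.8) ≈ 1.0296, f(2.2) ≈ 1.1632, f(2.6) ≈ 1.2809, f(3) ≈ 1.3863, f(3.4) ≈ 1.4816, f(3.8) ≈ 1.5686.
Sum = Δt · [f(0.2) + f(0.6) + f(1) + ...].
Sum ≈ 4.0525.

4.0525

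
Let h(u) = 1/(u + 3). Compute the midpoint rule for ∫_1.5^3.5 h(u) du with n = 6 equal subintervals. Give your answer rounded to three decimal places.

0.368

Δu = (3.5 − 1.5)/6 = 1/3.
Midpoints: 5/3, 2, 7/3, 8/3, 3, 10/3.
h(5/3) = 3/14, h(2) = 0.2, h(7/3) = 0.1875, h(8/3) = 3/17, h(3) = 1/6, h(10/3) = 3/19.
Sum = Δu · [h(5/3) + h(2) + h(7/3) + ...].
Sum ≈ 0.368.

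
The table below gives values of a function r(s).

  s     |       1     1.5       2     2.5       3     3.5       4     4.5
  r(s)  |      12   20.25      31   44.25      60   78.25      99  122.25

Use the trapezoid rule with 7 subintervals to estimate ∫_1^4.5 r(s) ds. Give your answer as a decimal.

199.9375

Δs = 0.5.
T_7 = (0.5/2)·[12 + 2·20.25 + 2·31 + 2·44.25 + 2·60 + 2·78.25 + 2·99 + 122.25] = 199.9375.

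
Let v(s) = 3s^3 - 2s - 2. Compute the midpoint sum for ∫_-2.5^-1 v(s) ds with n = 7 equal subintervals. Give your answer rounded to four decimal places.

-26.2065

Δs = (-1 − (-2.5))/7 = 3/14.
Midpoints: -67/28, -61/28, -55/28, -1.75, -43/28, -37/28, -31/28.
v(-67/28) = -841137/21952, v(-61/28) = -629199/21952, v(-55/28) = -456789/21952, v(-1.75) = -14.578125, v(-43/28) = -215001/21952, v(-37/28) = -137847/21952, v(-31/28) = -84669/21952.
Sum = Δs · [v(-67/28) + v(-61/28) + v(-55/28) + ...].
Sum ≈ -26.2065.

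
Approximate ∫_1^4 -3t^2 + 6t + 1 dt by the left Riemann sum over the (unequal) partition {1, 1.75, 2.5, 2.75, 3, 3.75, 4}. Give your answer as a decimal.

Subinterval widths: 0.75, 0.75, 0.25, 0.25, 0.75, 0.25.
Left endpoints: 1, 1.75, 2.5, 2.75, 3, 3.75.
f(1) = 4, f(1.75) = 2.3125, f(2.5) = -2.75, f(2.75) = -5.1875, f(3) = -8, f(3.75) = -18.6875.
Sum = Σ Δt_i · f(t_i).
Sum = -7.921875.

-7.921875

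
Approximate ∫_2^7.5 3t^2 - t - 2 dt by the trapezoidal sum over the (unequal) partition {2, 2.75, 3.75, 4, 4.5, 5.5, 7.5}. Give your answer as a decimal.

Subinterval widths: 0.75, 1, 0.25, 0.5, 1, 2.
f(2) = 8, f(2.75) = 17.9375, f(3.75) = 36.4375, f(4) = 42, f(4.5) = 54.25, f(5.5) = 83.25, f(7.5) = 159.25.
On each subinterval the trapezoid contributes (Δt_i/2)·[f(t_{i-1}) + f(t_i)].
Sum = 382.03125.

382.03125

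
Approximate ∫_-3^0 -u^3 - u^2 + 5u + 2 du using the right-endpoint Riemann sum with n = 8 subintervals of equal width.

-5.56640625

Δu = (0 − (-3))/8 = 0.375.
Right endpoints: -2.625, -2.25, -1.875, -1.5, -1.125, -0.75, -0.375, 0.
f(-2.625) = 37/512, f(-2.25) = -2.921875, f(-1.875) = -2201/512, f(-1.5) = -4.375, f(-1.125) = -1775/512, f(-0.75) = -1.890625, f(-0.375) = 19/512, f(0) = 2.
Sum = Δu · [f(-2.625) + f(-2.25) + f(-1.875) + ...].
Sum = -5.56640625.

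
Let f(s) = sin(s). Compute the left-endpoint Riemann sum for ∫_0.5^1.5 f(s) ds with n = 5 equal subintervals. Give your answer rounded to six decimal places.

0.752347

Δs = (1.5 − 0.5)/5 = 0.2.
Left endpoints: 0.5, 0.7, 0.9, 1.1, 1.3.
f(0.5) ≈ 0.479426, f(0.7) ≈ 0.644218, f(0.9) ≈ 0.783327, f(1.1) ≈ 0.891207, f(1.3) ≈ 0.963558.
Sum = Δs · [f(0.5) + f(0.7) + f(0.9) + f(1.1) + f(1.3)].
Sum ≈ 0.752347.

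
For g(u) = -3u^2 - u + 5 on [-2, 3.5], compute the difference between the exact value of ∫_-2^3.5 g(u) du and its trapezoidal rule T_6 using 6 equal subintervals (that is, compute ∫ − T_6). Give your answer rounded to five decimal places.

2.31076

Exact integral: ∫_-2^3.5 g(u) du = -27.5.
T_6 ≈ -29.8107639.
Error ≈ -27.5 − (-29.8107639) ≈ 2.31076.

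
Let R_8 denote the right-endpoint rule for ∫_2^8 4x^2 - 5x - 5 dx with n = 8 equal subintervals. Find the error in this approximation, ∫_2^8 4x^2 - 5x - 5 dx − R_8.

Exact integral: ∫_2^8 f(x) dx = 492.
R_8 = 573.
Error = 492 − 573 = -81.

-81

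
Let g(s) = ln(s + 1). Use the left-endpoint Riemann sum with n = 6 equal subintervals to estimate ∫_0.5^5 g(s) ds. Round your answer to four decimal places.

Δs = (5 − 0.5)/6 = 0.75.
Left endpoints: 0.5, 1.25, 2, 2.75, 3.5, 4.25.
g(0.5) ≈ 0.4055, g(1.25) ≈ 0.8109, g(2) ≈ 1.0986, g(2.75) ≈ 1.3218, g(3.5) ≈ 1.5041, g(4.25) ≈ 1.6582.
Sum = Δs · [g(0.5) + g(1.25) + g(2) + ...].
Sum ≈ 5.0993.

5.0993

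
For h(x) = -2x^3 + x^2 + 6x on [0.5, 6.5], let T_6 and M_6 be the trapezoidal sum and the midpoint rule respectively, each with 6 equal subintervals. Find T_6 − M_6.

-30

T_6 = -695.
M_6 = -665.
T_6 − M_6 = -30.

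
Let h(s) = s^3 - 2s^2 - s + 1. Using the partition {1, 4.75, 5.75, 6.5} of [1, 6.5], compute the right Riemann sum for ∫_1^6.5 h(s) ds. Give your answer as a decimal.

Subinterval widths: 3.75, 1, 0.75.
Right endpoints: 4.75, 5.75, 6.5.
h(4.75) = 58.296875, h(5.75) = 119.234375, h(6.5) = 184.625.
Sum = Σ Δs_i · h(s_i).
Sum = 476.31640625.

476.31640625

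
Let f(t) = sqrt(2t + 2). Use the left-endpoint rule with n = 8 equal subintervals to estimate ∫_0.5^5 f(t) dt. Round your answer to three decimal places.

11.630

Δt = (5 − 0.5)/8 = 0.5625.
Left endpoints: 0.5, 1.0625, 1.625, 2.1875, 2.75, 3.3125, 3.875, 4.4375.
f(0.5) ≈ 1.732, f(1.0625) ≈ 2.031, f(1.625) ≈ 2.291, f(2.1875) ≈ 2.525, f(2.75) ≈ 2.739, f(3.3125) ≈ 2.937, f(3.875) ≈ 3.122, f(4.4375) ≈ 3.298.
Sum = Δt · [f(0.5) + f(1.0625) + f(1.625) + ...].
Sum ≈ 11.630.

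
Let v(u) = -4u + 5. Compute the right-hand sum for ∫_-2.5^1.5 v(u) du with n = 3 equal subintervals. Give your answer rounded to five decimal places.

17.33333

Δu = (1.5 − (-2.5))/3 = 4/3.
Right endpoints: -7/6, 1/6, 1.5.
v(-7/6) = 29/3, v(1/6) = 13/3, v(1.5) = -1.
Sum = Δu · [v(-7/6) + v(1/6) + v(1.5)].
Sum ≈ 17.33333.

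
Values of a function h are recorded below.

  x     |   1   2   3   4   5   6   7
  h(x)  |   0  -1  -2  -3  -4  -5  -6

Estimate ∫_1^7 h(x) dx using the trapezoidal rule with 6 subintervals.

-18

Δx = 1.
T_6 = (1/2)·[0 + 2·(-1) + 2·(-2) + 2·(-3) + 2·(-4) + 2·(-5) + (-6)] = -18.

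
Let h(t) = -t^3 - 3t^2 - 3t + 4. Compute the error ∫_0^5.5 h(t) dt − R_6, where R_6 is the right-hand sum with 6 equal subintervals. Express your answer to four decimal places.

Exact integral: ∫_0^5.5 h(t) dt = -418.515625.
R_6 ≈ -552.592448.
Error ≈ -418.515625 − (-552.592448) ≈ 134.0768.

134.0768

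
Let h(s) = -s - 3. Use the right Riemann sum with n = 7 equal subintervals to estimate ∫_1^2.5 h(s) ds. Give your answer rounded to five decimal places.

-7.28571

Δs = (2.5 − 1)/7 = 3/14.
Right endpoints: 17/14, 10/7, 23/14, 13/7, 29/14, 16/7, 2.5.
h(17/14) = -59/14, h(10/7) = -31/7, h(23/14) = -65/14, h(13/7) = -34/7, h(29/14) = -71/14, h(16/7) = -37/7, h(2.5) = -5.5.
Sum = Δs · [h(17/14) + h(10/7) + h(23/14) + ...].
Sum ≈ -7.28571.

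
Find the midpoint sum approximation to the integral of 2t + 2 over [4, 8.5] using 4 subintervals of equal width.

65.25

Δt = (8.5 − 4)/4 = 1.125.
Midpoints: 4.5625, 5.6875, 6.8125, 7.9375.
f(4.5625) = 11.125, f(5.6875) = 13.375, f(6.8125) = 15.625, f(7.9375) = 17.875.
Sum = Δt · [f(4.5625) + f(5.6875) + f(6.8125) + f(7.9375)].
Sum = 65.25.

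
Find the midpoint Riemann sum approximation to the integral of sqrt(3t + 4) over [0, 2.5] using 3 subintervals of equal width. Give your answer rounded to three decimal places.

6.897

Δt = (2.5 − 0)/3 = 5/6.
Midpoints: 5/12, 1.25, 25/12.
f(5/12) ≈ 2.291, f(1.25) ≈ 2.784, f(25/12) ≈ 3.202.
Sum = Δt · [f(5/12) + f(1.25) + f(25/12)].
Sum ≈ 6.897.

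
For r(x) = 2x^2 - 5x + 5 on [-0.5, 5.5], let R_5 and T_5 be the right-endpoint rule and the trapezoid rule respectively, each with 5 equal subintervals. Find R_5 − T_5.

R_5 = 86.88.
T_5 = 68.88.
R_5 − T_5 = 18.

18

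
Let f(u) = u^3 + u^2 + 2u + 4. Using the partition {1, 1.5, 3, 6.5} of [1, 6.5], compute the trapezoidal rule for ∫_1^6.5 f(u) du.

Subinterval widths: 0.5, 1.5, 3.5.
f(1) = 8, f(1.5) = 12.625, f(3) = 46, f(6.5) = 333.875.
On each subinterval the trapezoid contributes (Δu_i/2)·[f(u_{i-1}) + f(u_i)].
Sum = 713.90625.

713.90625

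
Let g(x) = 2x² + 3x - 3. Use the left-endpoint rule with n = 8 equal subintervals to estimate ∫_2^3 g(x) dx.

16.359375

Δx = (3 − 2)/8 = 0.125.
Left endpoints: 2, 2.125, 2.25, 2.375, 2.5, 2.625, 2.75, 2.875.
g(2) = 11, g(2.125) = 12.40625, g(2.25) = 13.875, g(2.375) = 15.40625, g(2.5) = 17, g(2.625) = 18.65625, g(2.75) = 20.375, g(2.875) = 22.15625.
Sum = Δx · [g(2) + g(2.125) + g(2.25) + ...].
Sum = 16.359375.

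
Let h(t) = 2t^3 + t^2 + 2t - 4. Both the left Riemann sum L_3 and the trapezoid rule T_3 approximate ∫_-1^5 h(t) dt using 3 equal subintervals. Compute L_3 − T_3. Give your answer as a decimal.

-288

L_3 = 118.
T_3 = 406.
L_3 − T_3 = -288.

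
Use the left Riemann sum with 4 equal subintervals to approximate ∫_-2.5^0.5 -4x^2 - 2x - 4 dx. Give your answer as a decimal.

-34.875

Δx = (0.5 − (-2.5))/4 = 0.75.
Left endpoints: -2.5, -1.75, -1, -0.25.
f(-2.5) = -24, f(-1.75) = -12.75, f(-1) = -6, f(-0.25) = -3.75.
Sum = Δx · [f(-2.5) + f(-1.75) + f(-1) + f(-0.25)].
Sum = -34.875.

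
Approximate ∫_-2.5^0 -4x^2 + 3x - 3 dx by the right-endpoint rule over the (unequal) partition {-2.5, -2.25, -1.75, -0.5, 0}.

-26.125

Subinterval widths: 0.25, 0.5, 1.25, 0.5.
Right endpoints: -2.25, -1.75, -0.5, 0.
f(-2.25) = -30, f(-1.75) = -20.5, f(-0.5) = -5.5, f(0) = -3.
Sum = Σ Δx_i · f(x_i).
Sum = -26.125.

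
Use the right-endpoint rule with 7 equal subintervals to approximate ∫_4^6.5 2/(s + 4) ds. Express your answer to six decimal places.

0.533377

Δs = (6.5 − 4)/7 = 5/14.
Right endpoints: 61/14, 33/7, 71/14, 38/7, 81/14, 43/7, 6.5.
f(61/14) = 28/117, f(33/7) = 14/61, f(71/14) = 28/127, f(38/7) = 7/33, f(81/14) = 28/137, f(43/7) = 14/71, f(6.5) = 4/21.
Sum = Δs · [f(61/14) + f(33/7) + f(71/14) + ...].
Sum ≈ 0.533377.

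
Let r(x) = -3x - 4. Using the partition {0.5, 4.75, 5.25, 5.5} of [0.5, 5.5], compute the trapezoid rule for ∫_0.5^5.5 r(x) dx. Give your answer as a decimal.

-65

Subinterval widths: 4.25, 0.5, 0.25.
r(0.5) = -5.5, r(4.75) = -18.25, r(5.25) = -19.75, r(5.5) = -20.5.
On each subinterval the trapezoid contributes (Δx_i/2)·[r(x_{i-1}) + r(x_i)].
Sum = -65.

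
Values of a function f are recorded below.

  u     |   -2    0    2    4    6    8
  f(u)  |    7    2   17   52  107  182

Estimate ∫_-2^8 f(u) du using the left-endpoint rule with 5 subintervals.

Δu = 2.
Sum = 2·[7 + 2 + 17 + 52 + 107] = 370.

370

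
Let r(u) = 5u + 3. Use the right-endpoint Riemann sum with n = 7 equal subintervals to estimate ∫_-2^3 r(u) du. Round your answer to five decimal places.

Δu = (3 − (-2))/7 = 5/7.
Right endpoints: -9/7, -4/7, 1/7, 6/7, 11/7, 16/7, 3.
r(-9/7) = -24/7, r(-4/7) = 1/7, r(1/7) = 26/7, r(6/7) = 51/7, r(11/7) = 76/7, r(16/7) = 101/7, r(3) = 18.
Sum = Δu · [r(-9/7) + r(-4/7) + r(1/7) + ...].
Sum ≈ 36.42857.

36.42857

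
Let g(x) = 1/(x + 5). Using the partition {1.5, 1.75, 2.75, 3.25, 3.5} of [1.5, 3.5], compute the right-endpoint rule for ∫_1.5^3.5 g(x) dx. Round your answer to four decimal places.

0.2561

Subinterval widths: 0.25, 1, 0.5, 0.25.
Right endpoints: 1.75, 2.75, 3.25, 3.5.
g(1.75) = 4/27, g(2.75) = 4/31, g(3.25) = 4/33, g(3.5) = 2/17.
Sum = Σ Δx_i · g(x_i).
Sum ≈ 0.2561.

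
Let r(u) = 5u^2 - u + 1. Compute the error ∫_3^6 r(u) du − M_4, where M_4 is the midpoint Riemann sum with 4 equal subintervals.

0.703125

Exact integral: ∫_3^6 r(u) du = 304.5.
M_4 = 303.796875.
Error = 304.5 − 303.796875 = 0.703125.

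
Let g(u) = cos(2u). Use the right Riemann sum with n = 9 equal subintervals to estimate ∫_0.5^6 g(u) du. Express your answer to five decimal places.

Δu = (6 − 0.5)/9 = 11/18.
Right endpoints: 10/9, 31/18, 7/3, 53/18, 32/9, 25/6, 43/9, 97/18, 6.
g(10/9) ≈ -0.60632, g(31/18) ≈ -0.95449, g(7/3) ≈ -0.04571, g(53/18) ≈ 0.92327, g(32/9) ≈ 0.67640, g(25/6) ≈ -0.46120, g(43/9) ≈ -0.99146, g(97/18) ≈ -0.21608, g(6) ≈ 0.84385.
Sum = Δu · [g(10/9) + g(31/18) + g(7/3) + ...].
Sum ≈ -0.50828.

-0.50828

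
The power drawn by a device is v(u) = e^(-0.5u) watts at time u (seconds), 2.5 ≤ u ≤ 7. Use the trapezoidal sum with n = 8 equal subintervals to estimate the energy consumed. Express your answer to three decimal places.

Δu = (7 − 2.5)/8 = 0.5625.
v(2.5) ≈ 0.287, v(3.0625) ≈ 0.216, v(3.625) ≈ 0.163, v(4.1875) ≈ 0.123, v(4.75) ≈ 0.093, v(5.3125) ≈ 0.070, v(5.875) ≈ 0.053, v(6.4375) ≈ 0.040, v(7) ≈ 0.030.
T_8 = (Δu/2)·[v(u_0) + 2v(u_1) + ... + 2v(u_{7}) + v(u_8)].
Sum ≈ 0.516.

0.516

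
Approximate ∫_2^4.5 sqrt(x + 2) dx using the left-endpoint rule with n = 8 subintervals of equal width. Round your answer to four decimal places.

5.6282

Δx = (4.5 − 2)/8 = 0.3125.
Left endpoints: 2, 2.3125, 2.625, 2.9375, 3.25, 3.5625, 3.875, 4.1875.
f(2) ≈ 2.0000, f(2.3125) ≈ 2.0767, f(2.625) ≈ 2.1506, f(2.9375) ≈ 2.2220, f(3.25) ≈ 2.2913, f(3.5625) ≈ 2.3585, f(3.875) ≈ 2.4238, f(4.1875) ≈ 2.4875.
Sum = Δx · [f(2) + f(2.3125) + f(2.625) + ...].
Sum ≈ 5.6282.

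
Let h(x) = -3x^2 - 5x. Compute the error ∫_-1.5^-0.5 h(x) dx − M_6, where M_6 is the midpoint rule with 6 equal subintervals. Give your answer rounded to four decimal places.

-0.0069

Exact integral: ∫_-1.5^-0.5 h(x) dx = 1.75.
M_6 ≈ 1.756944.
Error ≈ 1.75 − 1.756944 ≈ -0.0069.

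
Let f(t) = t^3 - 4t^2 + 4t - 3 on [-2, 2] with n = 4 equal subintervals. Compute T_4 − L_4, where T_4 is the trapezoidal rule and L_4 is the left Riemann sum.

16

T_4 = -36.
L_4 = -52.
T_4 − L_4 = 16.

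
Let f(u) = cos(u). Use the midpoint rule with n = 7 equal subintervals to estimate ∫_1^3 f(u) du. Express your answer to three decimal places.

-0.703

Δu = (3 − 1)/7 = 2/7.
Midpoints: 8/7, 10/7, 12/7, 2, 16/7, 18/7, 20/7.
f(8/7) ≈ 0.415, f(10/7) ≈ 0.142, f(12/7) ≈ -0.143, f(2) ≈ -0.416, f(16/7) ≈ -0.656, f(18/7) ≈ -0.842, f(20/7) ≈ -0.960.
Sum = Δu · [f(8/7) + f(10/7) + f(12/7) + ...].
Sum ≈ -0.703.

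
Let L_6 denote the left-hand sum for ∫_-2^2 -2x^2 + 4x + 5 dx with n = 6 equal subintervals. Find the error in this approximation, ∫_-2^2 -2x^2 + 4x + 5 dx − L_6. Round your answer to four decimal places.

5.9259

Exact integral: ∫_-2^2 f(x) dx ≈ 9.333333.
L_6 ≈ 3.407407.
Error ≈ 9.333333 − 3.407407 ≈ 5.9259.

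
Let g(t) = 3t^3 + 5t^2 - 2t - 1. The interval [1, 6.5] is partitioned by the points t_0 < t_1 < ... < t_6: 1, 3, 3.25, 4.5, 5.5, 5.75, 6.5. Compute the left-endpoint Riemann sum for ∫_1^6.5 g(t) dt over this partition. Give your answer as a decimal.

1291.6953125

Subinterval widths: 2, 0.25, 1.25, 1, 0.25, 0.75.
Left endpoints: 1, 3, 3.25, 4.5, 5.5, 5.75.
g(1) = 5, g(3) = 119, g(3.25) = 148.296875, g(4.5) = 364.625, g(5.5) = 638.375, g(5.75) = 723.140625.
Sum = Σ Δt_i · g(t_i).
Sum = 1291.6953125.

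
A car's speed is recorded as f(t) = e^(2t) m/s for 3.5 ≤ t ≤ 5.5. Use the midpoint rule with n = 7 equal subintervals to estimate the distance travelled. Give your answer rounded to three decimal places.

Δt = (5.5 − 3.5)/7 = 2/7.
Midpoints: 51/14, 55/14, 59/14, 4.5, 67/14, 71/14, 75/14.
f(51/14) ≈ 1459.303, f(55/14) ≈ 2584.127, f(59/14) ≈ 4575.958, f(4.5) ≈ 8103.084, f(67/14) ≈ 14348.900, f(71/14) ≈ 25408.960, f(75/14) ≈ 44994.058.
Sum = Δt · [f(51/14) + f(55/14) + f(59/14) + ...].
Sum ≈ 28992.683.

28992.683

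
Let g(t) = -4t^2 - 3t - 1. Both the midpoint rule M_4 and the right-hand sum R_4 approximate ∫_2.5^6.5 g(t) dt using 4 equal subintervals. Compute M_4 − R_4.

82

M_4 = -402.
R_4 = -484.
M_4 − R_4 = 82.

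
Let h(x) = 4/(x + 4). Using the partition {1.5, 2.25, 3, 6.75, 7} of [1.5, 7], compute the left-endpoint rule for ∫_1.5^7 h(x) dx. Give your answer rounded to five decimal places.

3.26133

Subinterval widths: 0.75, 0.75, 3.75, 0.25.
Left endpoints: 1.5, 2.25, 3, 6.75.
h(1.5) = 8/11, h(2.25) = 0.64, h(3) = 4/7, h(6.75) = 16/43.
Sum = Σ Δx_i · h(x_i).
Sum ≈ 3.26133.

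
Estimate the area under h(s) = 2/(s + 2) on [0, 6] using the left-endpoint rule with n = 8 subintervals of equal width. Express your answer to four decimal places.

Δs = (6 − 0)/8 = 0.75.
Left endpoints: 0, 0.75, 1.5, 2.25, 3, 3.75, 4.5, 5.25.
h(0) = 1, h(0.75) = 8/11, h(1.5) = 4/7, h(2.25) = 8/17, h(3) = 0.4, h(3.75) = 8/23, h(4.5) = 4/13, h(5.25) = 8/29.
Sum = Δs · [h(0) + h(0.75) + h(1.5) + ...].
Sum ≈ 3.0755.

3.0755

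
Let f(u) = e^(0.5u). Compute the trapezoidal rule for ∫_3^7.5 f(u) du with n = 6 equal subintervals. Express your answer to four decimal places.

76.9683

Δu = (7.5 − 3)/6 = 0.75.
f(3) ≈ 4.4817, f(3.75) ≈ 6.5208, f(4.5) ≈ 9.4877, f(5.25) ≈ 13.8046, f(6) ≈ 20.0855, f(6.75) ≈ 29.2243, f(7.5) ≈ 42.5211.
T_6 = (Δu/2)·[f(u_0) + 2f(u_1) + ... + 2f(u_{5}) + f(u_6)].
Sum ≈ 76.9683.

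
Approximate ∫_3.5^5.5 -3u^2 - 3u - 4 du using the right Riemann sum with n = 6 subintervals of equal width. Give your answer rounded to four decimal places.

Δu = (5.5 − 3.5)/6 = 1/3.
Right endpoints: 23/6, 25/6, 4.5, 29/6, 31/6, 5.5.
f(23/6) = -715/12, f(25/6) = -823/12, f(4.5) = -78.25, f(29/6) = -1063/12, f(31/6) = -1195/12, f(5.5) = -111.25.
Sum = Δu · [f(23/6) + f(25/6) + f(4.5) + ...].
Sum ≈ -168.6111.

-168.6111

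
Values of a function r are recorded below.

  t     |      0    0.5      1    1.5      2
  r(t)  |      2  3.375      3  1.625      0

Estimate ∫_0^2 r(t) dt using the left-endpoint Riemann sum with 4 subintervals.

Δt = 0.5.
Sum = 0.5·[2 + 3.375 + 3 + 1.625] = 5.

5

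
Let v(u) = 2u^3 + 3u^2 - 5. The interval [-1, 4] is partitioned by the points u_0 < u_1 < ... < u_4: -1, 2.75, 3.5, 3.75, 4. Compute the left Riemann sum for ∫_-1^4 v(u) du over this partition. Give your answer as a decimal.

94.5

Subinterval widths: 3.75, 0.75, 0.25, 0.25.
Left endpoints: -1, 2.75, 3.5, 3.75.
v(-1) = -4, v(2.75) = 59.28125, v(3.5) = 117.5, v(3.75) = 142.65625.
Sum = Σ Δu_i · v(u_i).
Sum = 94.5.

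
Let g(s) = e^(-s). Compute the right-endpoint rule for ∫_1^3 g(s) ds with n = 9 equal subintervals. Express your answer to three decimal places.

Δs = (3 − 1)/9 = 2/9.
Right endpoints: 11/9, 13/9, 5/3, 17/9, 19/9, 7/3, 23/9, 25/9, 3.
g(11/9) ≈ 0.295, g(13/9) ≈ 0.236, g(5/3) ≈ 0.189, g(17/9) ≈ 0.151, g(19/9) ≈ 0.121, g(7/3) ≈ 0.097, g(23/9) ≈ 0.078, g(25/9) ≈ 0.062, g(3) ≈ 0.050.
Sum = Δs · [g(11/9) + g(13/9) + g(5/3) + ...].
Sum ≈ 0.284.

0.284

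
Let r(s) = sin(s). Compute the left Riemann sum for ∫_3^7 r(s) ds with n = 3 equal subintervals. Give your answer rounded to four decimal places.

Δs = (7 − 3)/3 = 4/3.
Left endpoints: 3, 13/3, 17/3.
r(3) ≈ 0.1411, r(13/3) ≈ -0.9290, r(17/3) ≈ -0.5782.
Sum = Δs · [r(3) + r(13/3) + r(17/3)].
Sum ≈ -1.8215.

-1.8215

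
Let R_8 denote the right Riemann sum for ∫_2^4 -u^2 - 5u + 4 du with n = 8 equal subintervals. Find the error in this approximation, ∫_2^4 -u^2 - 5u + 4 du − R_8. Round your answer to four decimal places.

Exact integral: ∫_2^4 f(u) du ≈ -40.666667.
R_8 = -43.4375.
Error ≈ -40.666667 − (-43.4375) ≈ 2.7708.

2.7708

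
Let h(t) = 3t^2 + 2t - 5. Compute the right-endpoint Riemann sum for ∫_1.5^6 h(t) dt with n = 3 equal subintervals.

Δt = (6 − 1.5)/3 = 1.5.
Right endpoints: 3, 4.5, 6.
h(3) = 28, h(4.5) = 64.75, h(6) = 115.
Sum = Δt · [h(3) + h(4.5) + h(6)].
Sum = 311.625.

311.625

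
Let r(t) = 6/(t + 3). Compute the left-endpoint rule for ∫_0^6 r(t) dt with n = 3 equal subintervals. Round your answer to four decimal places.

8.1143

Δt = (6 − 0)/3 = 2.
Left endpoints: 0, 2, 4.
r(0) = 2, r(2) = 1.2, r(4) = 6/7.
Sum = Δt · [r(0) + r(2) + r(4)].
Sum ≈ 8.1143.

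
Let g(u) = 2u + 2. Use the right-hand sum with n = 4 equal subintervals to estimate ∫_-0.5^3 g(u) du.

Δu = (3 − (-0.5))/4 = 0.875.
Right endpoints: 0.375, 1.25, 2.125, 3.
g(0.375) = 2.75, g(1.25) = 4.5, g(2.125) = 6.25, g(3) = 8.
Sum = Δu · [g(0.375) + g(1.25) + g(2.125) + g(3)].
Sum = 18.8125.

18.8125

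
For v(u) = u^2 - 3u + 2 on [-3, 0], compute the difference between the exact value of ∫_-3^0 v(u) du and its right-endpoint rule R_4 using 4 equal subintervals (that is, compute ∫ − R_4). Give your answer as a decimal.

6.46875

Exact integral: ∫_-3^0 v(u) du = 28.5.
R_4 = 22.03125.
Error = 28.5 − 22.03125 = 6.46875.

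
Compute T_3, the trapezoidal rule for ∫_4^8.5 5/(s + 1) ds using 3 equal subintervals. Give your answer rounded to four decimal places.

Δs = (8.5 − 4)/3 = 1.5.
f(4) = 1, f(5.5) = 10/13, f(7) = 0.625, f(8.5) = 10/19.
T_3 = (Δs/2)·[f(s_0) + 2f(s_1) + 2f(s_2) + f(s_3)].
Sum ≈ 3.2361.

3.2361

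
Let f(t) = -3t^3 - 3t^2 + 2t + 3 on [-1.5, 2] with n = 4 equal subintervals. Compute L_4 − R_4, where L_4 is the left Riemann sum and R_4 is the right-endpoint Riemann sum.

L_4 ≈ 4.49121094.
R_4 ≈ -23.83691406.
L_4 − R_4 = 28.328125.

28.328125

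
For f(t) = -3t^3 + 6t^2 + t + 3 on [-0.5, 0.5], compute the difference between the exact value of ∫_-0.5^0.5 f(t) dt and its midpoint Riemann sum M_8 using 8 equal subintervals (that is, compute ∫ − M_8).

Exact integral: ∫_-0.5^0.5 f(t) dt = 3.5.
M_8 = 3.4921875.
Error = 3.5 − 3.4921875 = 0.0078125.

0.0078125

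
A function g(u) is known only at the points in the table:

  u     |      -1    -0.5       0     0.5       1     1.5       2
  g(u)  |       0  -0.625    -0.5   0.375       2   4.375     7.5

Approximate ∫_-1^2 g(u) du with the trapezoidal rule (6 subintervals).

4.6875

Δu = 0.5.
T_6 = (0.5/2)·[0 + 2·(-0.625) + 2·(-0.5) + 2·0.375 + 2·2 + 2·4.375 + 7.5] = 4.6875.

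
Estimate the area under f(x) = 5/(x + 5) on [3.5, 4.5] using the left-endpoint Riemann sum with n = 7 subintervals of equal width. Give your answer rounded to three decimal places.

Δx = (4.5 − 3.5)/7 = 1/7.
Left endpoints: 3.5, 51/14, 53/14, 55/14, 57/14, 59/14, 61/14.
f(3.5) = 10/17, f(51/14) = 70/121, f(53/14) = 70/123, f(55/14) = 0.56, f(57/14) = 70/127, f(59/14) = 70/129, f(61/14) = 70/131.
Sum = Δx · [f(3.5) + f(51/14) + f(53/14) + ...].
Sum ≈ 0.561.

0.561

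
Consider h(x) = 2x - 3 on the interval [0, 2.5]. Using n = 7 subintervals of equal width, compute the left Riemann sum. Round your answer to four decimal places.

-2.1429

Δx = (2.5 − 0)/7 = 5/14.
Left endpoints: 0, 5/14, 5/7, 15/14, 10/7, 25/14, 15/7.
h(0) = -3, h(5/14) = -16/7, h(5/7) = -11/7, h(15/14) = -6/7, h(10/7) = -1/7, h(25/14) = 4/7, h(15/7) = 9/7.
Sum = Δx · [h(0) + h(5/14) + h(5/7) + ...].
Sum ≈ -2.1429.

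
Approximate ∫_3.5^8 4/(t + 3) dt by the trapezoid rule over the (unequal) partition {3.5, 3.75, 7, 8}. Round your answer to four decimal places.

2.1458

Subinterval widths: 0.25, 3.25, 1.
f(3.5) = 8/13, f(3.75) = 16/27, f(7) = 0.4, f(8) = 4/11.
On each subinterval the trapezoid contributes (Δt_i/2)·[f(t_{i-1}) + f(t_i)].
Sum ≈ 2.1458.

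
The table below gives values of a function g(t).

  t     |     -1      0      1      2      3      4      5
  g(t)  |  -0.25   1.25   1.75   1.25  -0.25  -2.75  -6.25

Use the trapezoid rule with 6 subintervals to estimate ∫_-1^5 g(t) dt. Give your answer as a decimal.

-2

Δt = 1.
T_6 = (1/2)·[(-0.25) + 2·1.25 + 2·1.75 + 2·1.25 + 2·(-0.25) + 2·(-2.75) + (-6.25)] = -2.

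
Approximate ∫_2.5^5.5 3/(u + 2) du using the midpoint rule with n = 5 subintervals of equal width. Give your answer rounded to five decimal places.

Δu = (5.5 − 2.5)/5 = 0.6.
Midpoints: 2.8, 3.4, 4, 4.6, 5.2.
f(2.8) = 0.625, f(3.4) = 5/9, f(4) = 0.5, f(4.6) = 5/11, f(5.2) = 5/12.
Sum = Δu · [f(2.8) + f(3.4) + f(4) + f(4.6) + f(5.2)].
Sum ≈ 1.53106.

1.53106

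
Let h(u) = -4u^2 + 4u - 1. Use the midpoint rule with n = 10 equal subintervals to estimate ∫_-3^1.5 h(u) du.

-58.19625

Δu = (1.5 − (-3))/10 = 0.45.
Midpoints: -2.775, -2.325, -1.875, -1.425, -0.975, -0.525, -0.075, 0.375, 0.825, 1.275.
h(-2.775) = -42.9025, h(-2.325) = -31.9225, h(-1.875) = -22.5625, h(-1.425) = -14.8225, h(-0.975) = -8.7025, h(-0.525) = -4.2025, h(-0.075) = -1.3225, h(0.375) = -0.0625, h(0.825) = -0.4225, h(1.275) = -2.4025.
Sum = Δu · [h(-2.775) + h(-2.325) + h(-1.875) + ...].
Sum = -58.19625.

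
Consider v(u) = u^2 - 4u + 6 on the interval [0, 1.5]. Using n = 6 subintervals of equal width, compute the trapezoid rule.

Δu = (1.5 − 0)/6 = 0.25.
v(0) = 6, v(0.25) = 5.0625, v(0.5) = 4.25, v(0.75) = 3.5625, v(1) = 3, v(1.25) = 2.5625, v(1.5) = 2.25.
T_6 = (Δu/2)·[v(u_0) + 2v(u_1) + ... + 2v(u_{5}) + v(u_6)].
Sum = 5.640625.

5.640625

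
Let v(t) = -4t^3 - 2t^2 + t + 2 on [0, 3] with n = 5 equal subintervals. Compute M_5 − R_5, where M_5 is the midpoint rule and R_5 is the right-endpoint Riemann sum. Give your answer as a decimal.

42.3

M_5 = -86.7.
R_5 = -129.
M_5 − R_5 = 42.3.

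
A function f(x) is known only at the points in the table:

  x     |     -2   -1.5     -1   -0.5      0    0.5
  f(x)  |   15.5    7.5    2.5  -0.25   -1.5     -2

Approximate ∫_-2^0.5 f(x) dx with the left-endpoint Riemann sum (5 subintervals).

11.875

Δx = 0.5.
Sum = 0.5·[15.5 + 7.5 + 2.5 + (-0.25) + (-1.5)] = 11.875.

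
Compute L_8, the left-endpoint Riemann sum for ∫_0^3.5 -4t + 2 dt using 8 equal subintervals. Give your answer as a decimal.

Δt = (3.5 − 0)/8 = 0.4375.
Left endpoints: 0, 0.4375, 0.875, 1.3125, 1.75, 2.1875, 2.625, 3.0625.
f(0) = 2, f(0.4375) = 0.25, f(0.875) = -1.5, f(1.3125) = -3.25, f(1.75) = -5, f(2.1875) = -6.75, f(2.625) = -8.5, f(3.0625) = -10.25.
Sum = Δt · [f(0) + f(0.4375) + f(0.875) + ...].
Sum = -14.4375.

-14.4375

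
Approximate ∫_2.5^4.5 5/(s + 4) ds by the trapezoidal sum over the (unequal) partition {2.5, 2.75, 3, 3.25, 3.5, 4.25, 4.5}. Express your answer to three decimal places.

Subinterval widths: 0.25, 0.25, 0.25, 0.25, 0.75, 0.25.
f(2.5) = 10/13, f(2.75) = 20/27, f(3) = 5/7, f(3.25) = 20/29, f(3.5) = 2/3, f(4.25) = 20/33, f(4.5) = 10/17.
On each subinterval the trapezoid contributes (Δs_i/2)·[f(s_{i-1}) + f(s_i)].
Sum ≈ 1.342.

1.342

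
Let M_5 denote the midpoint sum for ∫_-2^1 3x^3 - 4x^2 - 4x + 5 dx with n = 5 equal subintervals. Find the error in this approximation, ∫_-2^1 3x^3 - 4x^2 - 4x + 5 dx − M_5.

Exact integral: ∫_-2^1 f(x) dx = -2.25.
M_5 = -1.485.
Error = -2.25 − (-1.485) = -0.765.

-0.765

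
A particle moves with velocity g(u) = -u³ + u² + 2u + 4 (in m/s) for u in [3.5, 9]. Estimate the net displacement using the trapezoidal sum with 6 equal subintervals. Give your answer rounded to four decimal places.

Δu = (9 − 3.5)/6 = 11/12.
g(3.5) = -19.625, g(53/12) = -92993/1728, g(16/3) = -2932/27, g(6.25) = -188.578125, g(43/6) = -64453/216, g(97/12) = -764917/1728, g(9) = -626.
T_6 = (Δu/2)·[g(u_0) + 2g(u_1) + ... + 2g(u_{5}) + g(u_6)].
Sum ≈ -1296.9481.

-1296.9481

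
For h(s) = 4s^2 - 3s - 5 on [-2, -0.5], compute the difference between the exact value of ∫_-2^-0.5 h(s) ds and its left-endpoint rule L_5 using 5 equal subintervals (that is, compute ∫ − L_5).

-3.015

Exact integral: ∫_-2^-0.5 h(s) ds = 8.625.
L_5 = 11.64.
Error = 8.625 − 11.64 = -3.015.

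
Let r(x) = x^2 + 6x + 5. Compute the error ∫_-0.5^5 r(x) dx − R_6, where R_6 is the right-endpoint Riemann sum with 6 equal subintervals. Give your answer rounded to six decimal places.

-27.239005

Exact integral: ∫_-0.5^5 r(x) dx ≈ 143.45833333.
R_6 ≈ 170.69733796.
Error ≈ 143.45833333 − 170.69733796 ≈ -27.239005.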